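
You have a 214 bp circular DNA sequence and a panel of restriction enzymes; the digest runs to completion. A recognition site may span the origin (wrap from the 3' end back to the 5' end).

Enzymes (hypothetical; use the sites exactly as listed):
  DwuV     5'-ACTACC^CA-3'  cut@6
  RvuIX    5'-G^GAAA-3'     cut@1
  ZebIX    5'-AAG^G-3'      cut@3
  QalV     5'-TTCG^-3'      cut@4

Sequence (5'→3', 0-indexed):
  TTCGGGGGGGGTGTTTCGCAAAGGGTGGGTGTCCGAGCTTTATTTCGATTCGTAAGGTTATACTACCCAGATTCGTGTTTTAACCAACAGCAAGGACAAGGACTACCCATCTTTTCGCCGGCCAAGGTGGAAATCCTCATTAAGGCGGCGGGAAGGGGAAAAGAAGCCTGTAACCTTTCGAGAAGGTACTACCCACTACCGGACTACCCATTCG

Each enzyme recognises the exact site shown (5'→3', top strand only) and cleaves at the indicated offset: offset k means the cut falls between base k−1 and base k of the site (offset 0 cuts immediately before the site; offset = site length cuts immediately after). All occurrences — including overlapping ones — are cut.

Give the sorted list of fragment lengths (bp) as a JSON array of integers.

[2,3,4,4,5,5,5,6,6,7,8,8,9,10,11,11,14,15,15,19,23,24]

Per-enzyme occurrences:
  DwuV ACTACCCA/6: at [61, 101, 187, 202] ⇒ [67, 107, 193, 208]
  RvuIX GGAAA/1: at [128, 156] ⇒ [129, 157]
  ZebIX AAGG/3: at [20, 53, 91, 97, 123, 141, 152, 182] ⇒ [23, 56, 94, 100, 126, 144, 155, 185]
  QalV TTCG/4: at [0, 14, 43, 48, 71, 113, 176, 210] ⇒ [0, 4, 18, 47, 52, 75, 117, 180]

All cut coordinates (distinct, sorted): [0, 4, 18, 23, 47, 52, 56, 67, 75, 94, 100, 107, 117, 126, 129, 144, 155, 157, 180, 185, 193, 208]

Fragments:
  0→4: 4 bp
  4→18: 14 bp
  18→23: 5 bp
  23→47: 24 bp
  47→52: 5 bp
  52→56: 4 bp
  56→67: 11 bp
  67→75: 8 bp
  75→94: 19 bp
  94→100: 6 bp
  100→107: 7 bp
  107→117: 10 bp
  117→126: 9 bp
  126→129: 3 bp
  129→144: 15 bp
  144→155: 11 bp
  155→157: 2 bp
  157→180: 23 bp
  180→185: 5 bp
  185→193: 8 bp
  193→208: 15 bp
  208→0 (wrap): 214-208+0 = 6 bp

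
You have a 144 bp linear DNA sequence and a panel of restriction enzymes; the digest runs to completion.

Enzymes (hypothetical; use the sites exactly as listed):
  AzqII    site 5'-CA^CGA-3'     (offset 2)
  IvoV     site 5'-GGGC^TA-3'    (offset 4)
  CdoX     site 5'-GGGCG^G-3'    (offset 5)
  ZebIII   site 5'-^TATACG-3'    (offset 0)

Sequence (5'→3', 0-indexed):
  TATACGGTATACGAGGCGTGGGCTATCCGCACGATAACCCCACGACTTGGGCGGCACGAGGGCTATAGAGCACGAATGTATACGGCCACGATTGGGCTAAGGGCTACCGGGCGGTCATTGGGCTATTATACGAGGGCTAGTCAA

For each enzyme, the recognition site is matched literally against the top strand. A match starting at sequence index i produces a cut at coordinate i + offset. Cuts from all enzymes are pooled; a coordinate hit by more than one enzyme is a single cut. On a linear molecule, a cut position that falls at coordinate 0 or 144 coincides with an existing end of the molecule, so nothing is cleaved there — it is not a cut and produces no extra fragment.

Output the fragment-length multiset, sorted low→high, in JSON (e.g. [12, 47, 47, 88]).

[3,3,6,7,7,7,7,8,9,9,9,10,10,11,11,11,16]

Scan for sites:
  AzqII CACGA/2: at [29, 40, 54, 70, 86] ⇒ [31, 42, 56, 72, 88]
  IvoV GGGCTA/4: at [19, 59, 93, 100, 119, 133] ⇒ [23, 63, 97, 104, 123, 137]
  CdoX GGGCGG/5: at [48, 108] ⇒ [53, 113]
  ZebIII TATACG/0: at [0, 7, 78, 126] ⇒ [7, 78, 126] (position 0 is a terminus of the linear molecule — no cut)

All cut coordinates (distinct, sorted): [7, 23, 31, 42, 53, 56, 63, 72, 78, 88, 97, 104, 113, 123, 126, 137]

Fragments:
  [0,7): 7 bp
  [7,23): 16 bp
  [23,31): 8 bp
  [31,42): 11 bp
  [42,53): 11 bp
  [53,56): 3 bp
  [56,63): 7 bp
  [63,72): 9 bp
  [72,78): 6 bp
  [78,88): 10 bp
  [88,97): 9 bp
  [97,104): 7 bp
  [104,113): 9 bp
  [113,123): 10 bp
  [123,126): 3 bp
  [126,137): 11 bp
  [137,144): 7 bp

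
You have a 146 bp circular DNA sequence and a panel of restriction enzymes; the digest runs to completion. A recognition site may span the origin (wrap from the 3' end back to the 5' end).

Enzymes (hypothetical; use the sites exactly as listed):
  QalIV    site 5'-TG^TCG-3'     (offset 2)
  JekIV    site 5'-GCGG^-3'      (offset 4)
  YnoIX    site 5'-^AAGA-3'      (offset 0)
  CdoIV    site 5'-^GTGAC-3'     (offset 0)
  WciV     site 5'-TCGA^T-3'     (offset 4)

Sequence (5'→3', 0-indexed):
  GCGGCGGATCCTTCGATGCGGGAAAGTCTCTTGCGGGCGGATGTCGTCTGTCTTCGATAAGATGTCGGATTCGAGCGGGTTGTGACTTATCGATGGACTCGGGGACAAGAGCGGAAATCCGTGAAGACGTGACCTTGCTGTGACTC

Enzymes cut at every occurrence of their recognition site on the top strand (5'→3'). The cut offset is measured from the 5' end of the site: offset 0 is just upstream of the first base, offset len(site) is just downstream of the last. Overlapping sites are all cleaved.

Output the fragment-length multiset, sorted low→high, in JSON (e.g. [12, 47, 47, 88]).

[1,3,3,3,4,5,5,6,8,9,9,11,11,12,13,14,14,15]

Site scan:
  QalIV TGTCG/2: at [41, 62] ⇒ [43, 64]
  JekIV GCGG/4: at [0, 3, 17, 32, 36, 74, 110] ⇒ [4, 7, 21, 36, 40, 78, 114]
  YnoIX AAGA/0: at [58, 106, 123] ⇒ [58, 106, 123]
  CdoIV GTGAC/0: at [81, 128, 139] ⇒ [81, 128, 139]
  WciV TCGAT/4: at [12, 53, 89] ⇒ [16, 57, 93]

All cut coordinates (distinct, sorted): [4, 7, 16, 21, 36, 40, 43, 57, 58, 64, 78, 81, 93, 106, 114, 123, 128, 139]

Fragments:
  4→7: 3 bp
  7→16: 9 bp
  16→21: 5 bp
  21→36: 15 bp
  36→40: 4 bp
  40→43: 3 bp
  43→57: 14 bp
  57→58: 1 bp
  58→64: 6 bp
  64→78: 14 bp
  78→81: 3 bp
  81→93: 12 bp
  93→106: 13 bp
  106→114: 8 bp
  114→123: 9 bp
  123→128: 5 bp
  128→139: 11 bp
  139→4 (wrap): 146-139+4 = 11 bp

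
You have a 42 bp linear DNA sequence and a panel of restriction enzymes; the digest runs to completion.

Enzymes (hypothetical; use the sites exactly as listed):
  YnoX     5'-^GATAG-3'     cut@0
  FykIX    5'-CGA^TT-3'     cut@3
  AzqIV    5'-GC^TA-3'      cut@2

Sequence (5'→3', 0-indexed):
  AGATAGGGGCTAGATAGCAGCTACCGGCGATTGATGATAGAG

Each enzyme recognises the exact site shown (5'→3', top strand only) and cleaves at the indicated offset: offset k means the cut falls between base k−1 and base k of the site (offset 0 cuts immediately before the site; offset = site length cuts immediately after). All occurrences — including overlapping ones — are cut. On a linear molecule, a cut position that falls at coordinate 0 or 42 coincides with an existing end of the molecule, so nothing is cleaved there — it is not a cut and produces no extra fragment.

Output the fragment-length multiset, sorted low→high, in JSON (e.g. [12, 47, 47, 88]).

Site scan:
  YnoX GATAG/0: at [1, 12, 35] ⇒ [1, 12, 35]
  FykIX CGATT/3: at [27] ⇒ [30]
  AzqIV GCTA/2: at [8, 19] ⇒ [10, 21]

All cut coordinates (distinct, sorted): [1, 10, 12, 21, 30, 35]

Fragments:
  [0,1): 1 bp
  [1,10): 9 bp
  [10,12): 2 bp
  [12,21): 9 bp
  [21,30): 9 bp
  [30,35): 5 bp
  [35,42): 7 bp

[1,2,5,7,9,9,9]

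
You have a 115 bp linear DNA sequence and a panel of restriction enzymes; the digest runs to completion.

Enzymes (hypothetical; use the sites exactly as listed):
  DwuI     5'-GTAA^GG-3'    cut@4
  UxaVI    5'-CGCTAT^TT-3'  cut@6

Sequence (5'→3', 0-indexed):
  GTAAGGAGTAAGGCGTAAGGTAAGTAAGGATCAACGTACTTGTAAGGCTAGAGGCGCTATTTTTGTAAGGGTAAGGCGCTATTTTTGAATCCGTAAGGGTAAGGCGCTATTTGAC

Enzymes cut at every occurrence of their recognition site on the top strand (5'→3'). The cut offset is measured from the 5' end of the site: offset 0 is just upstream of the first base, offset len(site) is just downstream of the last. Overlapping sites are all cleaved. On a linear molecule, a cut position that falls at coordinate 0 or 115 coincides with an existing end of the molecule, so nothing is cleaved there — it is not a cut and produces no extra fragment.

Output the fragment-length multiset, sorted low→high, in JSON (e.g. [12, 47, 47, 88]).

[4,5,6,6,7,7,8,8,8,9,14,15,18]

Per-enzyme occurrences:
  DwuI GTAAGG/4: at [0, 7, 14, 23, 41, 64, 70, 92, 98] ⇒ [4, 11, 18, 27, 45, 68, 74, 96, 102]
  UxaVI CGCTATTT/6: at [54, 76, 104] ⇒ [60, 82, 110]

Pooled cuts: [4, 11, 18, 27, 45, 60, 68, 74, 82, 96, 102, 110]

Fragment lengths:
  [0,4): 4 bp
  [4,11): 7 bp
  [11,18): 7 bp
  [18,27): 9 bp
  [27,45): 18 bp
  [45,60): 15 bp
  [60,68): 8 bp
  [68,74): 6 bp
  [74,82): 8 bp
  [82,96): 14 bp
  [96,102): 6 bp
  [102,110): 8 bp
  [110,115): 5 bp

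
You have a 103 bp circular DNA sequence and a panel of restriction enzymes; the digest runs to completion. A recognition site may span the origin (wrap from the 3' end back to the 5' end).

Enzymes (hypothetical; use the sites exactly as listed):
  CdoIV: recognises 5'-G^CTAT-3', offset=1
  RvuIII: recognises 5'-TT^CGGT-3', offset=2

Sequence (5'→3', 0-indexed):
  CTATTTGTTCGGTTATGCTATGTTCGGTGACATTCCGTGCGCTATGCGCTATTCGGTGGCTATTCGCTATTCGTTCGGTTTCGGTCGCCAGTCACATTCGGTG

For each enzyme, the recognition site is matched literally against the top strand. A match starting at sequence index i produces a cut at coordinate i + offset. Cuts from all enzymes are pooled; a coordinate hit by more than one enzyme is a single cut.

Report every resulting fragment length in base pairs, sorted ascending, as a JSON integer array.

Scan for sites:
  CdoIV GCTAT/1: at [16, 40, 47, 58, 65, 102] ⇒ [0, 17, 41, 48, 59, 66]
  RvuIII TTCGGT/2: at [7, 22, 51, 73, 79, 96] ⇒ [9, 24, 53, 75, 81, 98]

All cut coordinates (distinct, sorted): [0, 9, 17, 24, 41, 48, 53, 59, 66, 75, 81, 98]

Fragment lengths:
  0→9: 9 bp
  9→17: 8 bp
  17→24: 7 bp
  24→41: 17 bp
  41→48: 7 bp
  48→53: 5 bp
  53→59: 6 bp
  59→66: 7 bp
  66→75: 9 bp
  75→81: 6 bp
  81→98: 17 bp
  98→0 (wrap): 103-98+0 = 5 bp

[5,5,6,6,7,7,7,8,9,9,17,17]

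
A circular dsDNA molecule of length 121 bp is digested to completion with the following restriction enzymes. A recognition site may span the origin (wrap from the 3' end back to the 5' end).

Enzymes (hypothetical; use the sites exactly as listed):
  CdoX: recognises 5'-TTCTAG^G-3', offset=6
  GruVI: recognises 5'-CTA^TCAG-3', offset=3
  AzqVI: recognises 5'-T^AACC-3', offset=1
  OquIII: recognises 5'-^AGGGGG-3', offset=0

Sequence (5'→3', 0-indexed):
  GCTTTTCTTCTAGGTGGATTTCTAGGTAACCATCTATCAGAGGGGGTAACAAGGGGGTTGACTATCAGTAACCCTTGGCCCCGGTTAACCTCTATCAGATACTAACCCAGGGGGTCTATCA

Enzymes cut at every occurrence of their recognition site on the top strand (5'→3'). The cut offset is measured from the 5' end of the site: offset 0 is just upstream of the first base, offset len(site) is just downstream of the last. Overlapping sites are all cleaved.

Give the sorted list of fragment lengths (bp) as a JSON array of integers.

Per-enzyme occurrences:
  CdoX TTCTAGG/6: at [7, 19] ⇒ [13, 25]
  GruVI CTATCAG/3: at [33, 61, 91, 115] ⇒ [36, 64, 94, 118]
  AzqVI TAACC/1: at [26, 68, 85, 102] ⇒ [27, 69, 86, 103]
  OquIII AGGGGG/0: at [40, 51, 108] ⇒ [40, 51, 108]

All cut coordinates (distinct, sorted): [13, 25, 27, 36, 40, 51, 64, 69, 86, 94, 103, 108, 118]

Fragments:
  13→25: 12 bp
  25→27: 2 bp
  27→36: 9 bp
  36→40: 4 bp
  40→51: 11 bp
  51→64: 13 bp
  64→69: 5 bp
  69→86: 17 bp
  86→94: 8 bp
  94→103: 9 bp
  103→108: 5 bp
  108→118: 10 bp
  118→13 (wrap): 121-118+13 = 16 bp

[2,4,5,5,8,9,9,10,11,12,13,16,17]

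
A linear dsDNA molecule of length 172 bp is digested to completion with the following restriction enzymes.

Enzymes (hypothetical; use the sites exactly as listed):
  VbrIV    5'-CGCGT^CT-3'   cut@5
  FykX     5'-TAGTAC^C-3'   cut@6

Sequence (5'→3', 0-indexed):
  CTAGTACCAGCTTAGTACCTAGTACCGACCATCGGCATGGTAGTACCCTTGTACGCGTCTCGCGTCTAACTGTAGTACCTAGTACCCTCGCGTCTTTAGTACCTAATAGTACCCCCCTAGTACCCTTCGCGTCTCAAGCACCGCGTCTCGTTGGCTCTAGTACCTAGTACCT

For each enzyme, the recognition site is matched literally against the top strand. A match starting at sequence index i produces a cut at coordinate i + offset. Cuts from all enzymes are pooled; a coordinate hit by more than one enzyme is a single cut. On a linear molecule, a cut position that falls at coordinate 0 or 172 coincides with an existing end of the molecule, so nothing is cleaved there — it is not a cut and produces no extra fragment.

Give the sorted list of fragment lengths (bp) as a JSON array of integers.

[2,7,7,7,7,7,8,9,9,10,11,11,12,13,14,17,21]

Scan for sites:
  VbrIV CGCGTCT/5: at [53, 60, 88, 127, 141] ⇒ [58, 65, 93, 132, 146]
  FykX TAGTACC/6: at [1, 12, 19, 40, 72, 79, 96, 106, 117, 157, 164] ⇒ [7, 18, 25, 46, 78, 85, 102, 112, 123, 163, 170]

All cut coordinates (distinct, sorted): [7, 18, 25, 46, 58, 65, 78, 85, 93, 102, 112, 123, 132, 146, 163, 170]

Fragment lengths:
  [0,7): 7 bp
  [7,18): 11 bp
  [18,25): 7 bp
  [25,46): 21 bp
  [46,58): 12 bp
  [58,65): 7 bp
  [65,78): 13 bp
  [78,85): 7 bp
  [85,93): 8 bp
  [93,102): 9 bp
  [102,112): 10 bp
  [112,123): 11 bp
  [123,132): 9 bp
  [132,146): 14 bp
  [146,163): 17 bp
  [163,170): 7 bp
  [170,172): 2 bp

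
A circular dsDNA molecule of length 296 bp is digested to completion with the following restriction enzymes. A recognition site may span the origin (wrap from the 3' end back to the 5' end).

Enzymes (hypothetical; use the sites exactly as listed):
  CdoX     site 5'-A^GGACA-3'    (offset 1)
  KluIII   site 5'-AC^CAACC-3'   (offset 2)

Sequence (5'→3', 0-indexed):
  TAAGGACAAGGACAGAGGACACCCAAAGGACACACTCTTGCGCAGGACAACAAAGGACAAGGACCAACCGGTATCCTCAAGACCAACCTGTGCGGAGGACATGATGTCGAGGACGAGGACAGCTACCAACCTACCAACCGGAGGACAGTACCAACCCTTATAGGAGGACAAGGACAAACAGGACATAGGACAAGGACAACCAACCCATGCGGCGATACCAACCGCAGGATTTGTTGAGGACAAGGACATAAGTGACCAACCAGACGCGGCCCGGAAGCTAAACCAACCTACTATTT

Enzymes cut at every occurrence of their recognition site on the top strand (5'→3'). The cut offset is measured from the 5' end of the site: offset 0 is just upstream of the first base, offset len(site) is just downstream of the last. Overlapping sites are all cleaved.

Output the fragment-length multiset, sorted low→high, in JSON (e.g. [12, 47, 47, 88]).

[6,6,6,6,7,7,7,8,8,9,9,10,10,10,11,13,13,14,16,17,18,19,19,20,27]

Site scan:
  CdoX AGGACA/1: at [2, 8, 15, 26, 43, 53, 95, 115, 141, 164, 170, 179, 186, 192, 236, 242] ⇒ [3, 9, 16, 27, 44, 54, 96, 116, 142, 165, 171, 180, 187, 193, 237, 243]
  KluIII ACCAACC/2: at [62, 81, 124, 132, 149, 198, 216, 254, 281] ⇒ [64, 83, 126, 134, 151, 200, 218, 256, 283]

Pooled cuts: [3, 9, 16, 27, 44, 54, 64, 83, 96, 116, 126, 134, 142, 151, 165, 171, 180, 187, 193, 200, 218, 237, 243, 256, 283]

Fragments:
  3→9: 6 bp
  9→16: 7 bp
  16→27: 11 bp
  27→44: 17 bp
  44→54: 10 bp
  54→64: 10 bp
  64→83: 19 bp
  83→96: 13 bp
  96→116: 20 bp
  116→126: 10 bp
  126→134: 8 bp
  134→142: 8 bp
  142→151: 9 bp
  151→165: 14 bp
  165→171: 6 bp
  171→180: 9 bp
  180→187: 7 bp
  187→193: 6 bp
  193→200: 7 bp
  200→218: 18 bp
  218→237: 19 bp
  237→243: 6 bp
  243→256: 13 bp
  256→283: 27 bp
  283→3 (wrap): 296-283+3 = 16 bp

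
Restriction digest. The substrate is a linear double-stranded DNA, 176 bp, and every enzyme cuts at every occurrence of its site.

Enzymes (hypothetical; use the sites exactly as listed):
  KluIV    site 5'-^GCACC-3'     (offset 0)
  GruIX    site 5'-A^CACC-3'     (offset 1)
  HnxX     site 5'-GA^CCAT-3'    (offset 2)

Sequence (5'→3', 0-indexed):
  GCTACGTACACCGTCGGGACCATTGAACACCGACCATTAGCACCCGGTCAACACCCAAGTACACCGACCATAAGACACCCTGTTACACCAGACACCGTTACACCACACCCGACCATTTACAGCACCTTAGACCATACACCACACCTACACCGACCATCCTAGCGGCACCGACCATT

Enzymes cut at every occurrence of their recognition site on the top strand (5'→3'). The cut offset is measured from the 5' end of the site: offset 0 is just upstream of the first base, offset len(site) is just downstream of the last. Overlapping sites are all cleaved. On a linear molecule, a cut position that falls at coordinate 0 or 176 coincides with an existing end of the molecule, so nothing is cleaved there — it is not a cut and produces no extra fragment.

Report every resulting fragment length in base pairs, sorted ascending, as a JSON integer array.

Per-enzyme occurrences:
  KluIV GCACC/0: at [39, 121, 164] ⇒ [39, 121, 164]
  GruIX ACACC/1: at [7, 26, 50, 60, 74, 84, 91, 99, 104, 135, 140, 146] ⇒ [8, 27, 51, 61, 75, 85, 92, 100, 105, 136, 141, 147]
  HnxX GACCAT/2: at [17, 31, 65, 110, 129, 151, 169] ⇒ [19, 33, 67, 112, 131, 153, 171]

All cut coordinates (distinct, sorted): [8, 19, 27, 33, 39, 51, 61, 67, 75, 85, 92, 100, 105, 112, 121, 131, 136, 141, 147, 153, 164, 171]

Fragment lengths:
  [0,8): 8 bp
  [8,19): 11 bp
  [19,27): 8 bp
  [27,33): 6 bp
  [33,39): 6 bp
  [39,51): 12 bp
  [51,61): 10 bp
  [61,67): 6 bp
  [67,75): 8 bp
  [75,85): 10 bp
  [85,92): 7 bp
  [92,100): 8 bp
  [100,105): 5 bp
  [105,112): 7 bp
  [112,121): 9 bp
  [121,131): 10 bp
  [131,136): 5 bp
  [136,141): 5 bp
  [141,147): 6 bp
  [147,153): 6 bp
  [153,164): 11 bp
  [164,171): 7 bp
  [171,176): 5 bp

[5,5,5,5,6,6,6,6,6,7,7,7,8,8,8,8,9,10,10,10,11,11,12]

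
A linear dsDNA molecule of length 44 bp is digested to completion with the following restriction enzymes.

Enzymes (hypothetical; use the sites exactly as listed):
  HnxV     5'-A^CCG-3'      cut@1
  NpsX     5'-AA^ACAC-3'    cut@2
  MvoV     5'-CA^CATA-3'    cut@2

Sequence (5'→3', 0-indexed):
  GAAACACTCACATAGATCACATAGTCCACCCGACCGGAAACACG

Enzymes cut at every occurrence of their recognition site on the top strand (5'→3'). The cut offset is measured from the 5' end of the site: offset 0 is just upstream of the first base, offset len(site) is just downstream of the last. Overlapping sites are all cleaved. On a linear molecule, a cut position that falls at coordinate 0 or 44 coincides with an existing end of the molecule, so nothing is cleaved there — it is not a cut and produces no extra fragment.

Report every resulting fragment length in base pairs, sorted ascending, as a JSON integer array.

Site scan:
  HnxV ACCG/1: at [32] ⇒ [33]
  NpsX AAACAC/2: at [1, 37] ⇒ [3, 39]
  MvoV CACATA/2: at [8, 17] ⇒ [10, 19]

All cut coordinates (distinct, sorted): [3, 10, 19, 33, 39]

Fragments:
  [0,3): 3 bp
  [3,10): 7 bp
  [10,19): 9 bp
  [19,33): 14 bp
  [33,39): 6 bp
  [39,44): 5 bp

[3,5,6,7,9,14]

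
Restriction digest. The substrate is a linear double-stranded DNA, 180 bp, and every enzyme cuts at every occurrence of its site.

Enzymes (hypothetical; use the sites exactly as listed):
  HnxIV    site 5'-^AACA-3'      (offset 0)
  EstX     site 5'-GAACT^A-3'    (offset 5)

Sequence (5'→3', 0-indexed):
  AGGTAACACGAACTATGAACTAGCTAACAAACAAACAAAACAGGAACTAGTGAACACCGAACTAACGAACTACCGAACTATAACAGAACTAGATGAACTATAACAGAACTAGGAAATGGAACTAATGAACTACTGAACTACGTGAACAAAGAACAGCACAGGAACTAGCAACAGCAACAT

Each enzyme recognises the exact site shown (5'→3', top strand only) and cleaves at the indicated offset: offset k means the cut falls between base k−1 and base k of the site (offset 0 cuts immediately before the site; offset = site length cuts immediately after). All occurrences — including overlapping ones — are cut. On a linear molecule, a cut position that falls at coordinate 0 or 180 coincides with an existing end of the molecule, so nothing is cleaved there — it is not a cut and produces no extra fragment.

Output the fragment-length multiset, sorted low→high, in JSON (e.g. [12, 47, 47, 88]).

Scan for sites:
  HnxIV AACA/0: at [4, 25, 29, 33, 38, 52, 81, 101, 144, 151, 169, 175] ⇒ [4, 25, 29, 33, 38, 52, 81, 101, 144, 151, 169, 175]
  EstX GAACTA/5: at [9, 16, 43, 58, 66, 74, 85, 94, 105, 118, 126, 134, 161] ⇒ [14, 21, 48, 63, 71, 79, 90, 99, 110, 123, 131, 139, 166]

All cut coordinates (distinct, sorted): [4, 14, 21, 25, 29, 33, 38, 48, 52, 63, 71, 79, 81, 90, 99, 101, 110, 123, 131, 139, 144, 151, 166, 169, 175]

Fragments:
  [0,4): 4 bp
  [4,14): 10 bp
  [14,21): 7 bp
  [21,25): 4 bp
  [25,29): 4 bp
  [29,33): 4 bp
  [33,38): 5 bp
  [38,48): 10 bp
  [48,52): 4 bp
  [52,63): 11 bp
  [63,71): 8 bp
  [71,79): 8 bp
  [79,81): 2 bp
  [81,90): 9 bp
  [90,99): 9 bp
  [99,101): 2 bp
  [101,110): 9 bp
  [110,123): 13 bp
  [123,131): 8 bp
  [131,139): 8 bp
  [139,144): 5 bp
  [144,151): 7 bp
  [151,166): 15 bp
  [166,169): 3 bp
  [169,175): 6 bp
  [175,180): 5 bp

[2,2,3,4,4,4,4,4,5,5,5,6,7,7,8,8,8,8,9,9,9,10,10,11,13,15]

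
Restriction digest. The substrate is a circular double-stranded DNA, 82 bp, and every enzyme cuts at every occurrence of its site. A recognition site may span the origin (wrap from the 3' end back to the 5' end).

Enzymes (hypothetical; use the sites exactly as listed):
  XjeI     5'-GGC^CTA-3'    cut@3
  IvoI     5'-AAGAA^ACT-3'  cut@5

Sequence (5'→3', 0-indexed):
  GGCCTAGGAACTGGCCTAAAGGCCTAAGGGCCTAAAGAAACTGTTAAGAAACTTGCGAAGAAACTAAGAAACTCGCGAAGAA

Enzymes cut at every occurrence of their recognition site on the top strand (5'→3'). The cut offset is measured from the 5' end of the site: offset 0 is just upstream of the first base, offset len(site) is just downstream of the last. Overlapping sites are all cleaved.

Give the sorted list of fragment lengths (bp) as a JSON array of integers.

Scan for sites:
  XjeI GGCCTA/3: at [0, 12, 20, 28] ⇒ [3, 15, 23, 31]
  IvoI AAGAAACT/5: at [34, 45, 57, 65] ⇒ [39, 50, 62, 70]

Pooled cuts: [3, 15, 23, 31, 39, 50, 62, 70]

Fragments:
  3→15: 12 bp
  15→23: 8 bp
  23→31: 8 bp
  31→39: 8 bp
  39→50: 11 bp
  50→62: 12 bp
  62→70: 8 bp
  70→3 (wrap): 82-70+3 = 15 bp

[8,8,8,8,11,12,12,15]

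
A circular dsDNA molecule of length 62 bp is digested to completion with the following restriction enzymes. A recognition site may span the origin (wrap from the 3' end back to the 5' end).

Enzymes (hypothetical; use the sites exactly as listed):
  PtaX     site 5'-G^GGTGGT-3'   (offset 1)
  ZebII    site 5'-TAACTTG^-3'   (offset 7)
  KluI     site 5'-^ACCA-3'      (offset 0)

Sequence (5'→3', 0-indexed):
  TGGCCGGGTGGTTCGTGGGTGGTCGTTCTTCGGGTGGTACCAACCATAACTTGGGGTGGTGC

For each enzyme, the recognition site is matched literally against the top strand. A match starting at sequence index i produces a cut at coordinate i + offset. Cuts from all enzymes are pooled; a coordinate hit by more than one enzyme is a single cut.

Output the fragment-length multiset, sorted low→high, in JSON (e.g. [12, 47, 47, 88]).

Site scan:
  PtaX GGGTGGT/1: at [5, 16, 31, 53] ⇒ [6, 17, 32, 54]
  ZebII TAACTTG/7: at [46] ⇒ [53]
  KluI ACCA/0: at [38, 42] ⇒ [38, 42]

All cut coordinates (distinct, sorted): [6, 17, 32, 38, 42, 53, 54]

Fragment lengths:
  6→17: 11 bp
  17→32: 15 bp
  32→38: 6 bp
  38→42: 4 bp
  42→53: 11 bp
  53→54: 1 bp
  54→6 (wrap): 62-54+6 = 14 bp

[1,4,6,11,11,14,15]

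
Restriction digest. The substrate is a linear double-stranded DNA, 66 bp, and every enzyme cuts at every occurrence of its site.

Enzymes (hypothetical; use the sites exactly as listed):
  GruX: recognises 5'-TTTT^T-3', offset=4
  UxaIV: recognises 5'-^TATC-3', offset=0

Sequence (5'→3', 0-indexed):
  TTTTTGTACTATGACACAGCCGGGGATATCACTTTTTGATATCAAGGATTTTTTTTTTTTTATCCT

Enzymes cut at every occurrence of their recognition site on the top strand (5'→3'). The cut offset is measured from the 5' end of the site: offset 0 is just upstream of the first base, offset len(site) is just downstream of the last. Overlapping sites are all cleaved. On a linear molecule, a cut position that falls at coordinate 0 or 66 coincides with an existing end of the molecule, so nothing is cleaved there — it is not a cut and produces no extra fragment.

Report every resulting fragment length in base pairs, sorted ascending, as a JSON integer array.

Site scan:
  GruX TTTTT/4: at [0, 32, 48, 49, 50, 51, 52, 53, 54, 55, 56] ⇒ [4, 36, 52, 53, 54, 55, 56, 57, 58, 59, 60]
  UxaIV TATC/0: at [26, 39, 60] ⇒ [26, 39, 60]

Pooled cuts: [4, 26, 36, 39, 52, 53, 54, 55, 56, 57, 58, 59, 60]

Fragments:
  [0,4): 4 bp
  [4,26): 22 bp
  [26,36): 10 bp
  [36,39): 3 bp
  [39,52): 13 bp
  [52,53): 1 bp
  [53,54): 1 bp
  [54,55): 1 bp
  [55,56): 1 bp
  [56,57): 1 bp
  [57,58): 1 bp
  [58,59): 1 bp
  [59,60): 1 bp
  [60,66): 6 bp

[1,1,1,1,1,1,1,1,3,4,6,10,13,22]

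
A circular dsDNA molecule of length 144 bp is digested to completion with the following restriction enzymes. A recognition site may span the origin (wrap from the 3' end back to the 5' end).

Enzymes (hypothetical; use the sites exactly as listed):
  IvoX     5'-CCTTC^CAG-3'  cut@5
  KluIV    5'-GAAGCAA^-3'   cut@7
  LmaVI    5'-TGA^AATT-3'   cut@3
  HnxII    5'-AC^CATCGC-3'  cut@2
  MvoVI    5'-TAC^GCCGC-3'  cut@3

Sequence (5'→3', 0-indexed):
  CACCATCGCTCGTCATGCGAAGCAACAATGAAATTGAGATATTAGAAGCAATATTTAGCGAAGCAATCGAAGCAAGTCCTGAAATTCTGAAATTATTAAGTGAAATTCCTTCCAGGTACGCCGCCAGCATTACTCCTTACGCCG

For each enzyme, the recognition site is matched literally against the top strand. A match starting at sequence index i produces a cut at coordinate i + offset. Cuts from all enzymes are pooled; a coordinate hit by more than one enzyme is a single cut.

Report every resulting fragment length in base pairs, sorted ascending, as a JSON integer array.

[6,7,7,7,8,9,9,13,15,20,21,22]

Per-enzyme occurrences:
  IvoX CCTTCCAG/5: at [107] ⇒ [112]
  KluIV GAAGCAA/7: at [18, 44, 59, 68] ⇒ [25, 51, 66, 75]
  LmaVI TGAAATT/3: at [28, 79, 87, 100] ⇒ [31, 82, 90, 103]
  HnxII ACCATCGC/2: at [1] ⇒ [3]
  MvoVI TACGCCGC/3: at [116, 137] ⇒ [119, 140]

Pooled cuts: [3, 25, 31, 51, 66, 75, 82, 90, 103, 112, 119, 140]

Fragment lengths:
  3→25: 22 bp
  25→31: 6 bp
  31→51: 20 bp
  51→66: 15 bp
  66→75: 9 bp
  75→82: 7 bp
  82→90: 8 bp
  90→103: 13 bp
  103→112: 9 bp
  112→119: 7 bp
  119→140: 21 bp
  140→3 (wrap): 144-140+3 = 7 bp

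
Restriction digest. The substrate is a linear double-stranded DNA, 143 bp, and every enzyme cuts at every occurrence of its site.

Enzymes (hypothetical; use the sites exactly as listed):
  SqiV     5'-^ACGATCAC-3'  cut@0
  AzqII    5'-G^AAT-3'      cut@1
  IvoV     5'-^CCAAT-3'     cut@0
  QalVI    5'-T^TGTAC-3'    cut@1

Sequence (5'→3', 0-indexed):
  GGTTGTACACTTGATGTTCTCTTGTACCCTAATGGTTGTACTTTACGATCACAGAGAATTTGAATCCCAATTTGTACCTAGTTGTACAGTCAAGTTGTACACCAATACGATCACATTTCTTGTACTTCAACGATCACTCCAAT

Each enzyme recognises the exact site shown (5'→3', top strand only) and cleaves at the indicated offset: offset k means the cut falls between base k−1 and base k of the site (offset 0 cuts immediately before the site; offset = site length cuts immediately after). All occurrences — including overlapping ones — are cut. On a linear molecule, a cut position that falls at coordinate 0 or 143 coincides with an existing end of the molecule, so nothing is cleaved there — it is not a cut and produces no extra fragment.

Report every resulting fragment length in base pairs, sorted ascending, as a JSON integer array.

Site scan:
  SqiV ACGATCAC/0: at [44, 106, 129] ⇒ [44, 106, 129]
  AzqII GAAT/1: at [55, 61] ⇒ [56, 62]
  IvoV CCAAT/0: at [66, 101, 138] ⇒ [66, 101, 138]
  QalVI TTGTAC/1: at [2, 21, 35, 71, 81, 94, 119] ⇒ [3, 22, 36, 72, 82, 95, 120]

All cut coordinates (distinct, sorted): [3, 22, 36, 44, 56, 62, 66, 72, 82, 95, 101, 106, 120, 129, 138]

Fragments:
  [0,3): 3 bp
  [3,22): 19 bp
  [22,36): 14 bp
  [36,44): 8 bp
  [44,56): 12 bp
  [56,62): 6 bp
  [62,66): 4 bp
  [66,72): 6 bp
  [72,82): 10 bp
  [82,95): 13 bp
  [95,101): 6 bp
  [101,106): 5 bp
  [106,120): 14 bp
  [120,129): 9 bp
  [129,138): 9 bp
  [138,143): 5 bp

[3,4,5,5,6,6,6,8,9,9,10,12,13,14,14,19]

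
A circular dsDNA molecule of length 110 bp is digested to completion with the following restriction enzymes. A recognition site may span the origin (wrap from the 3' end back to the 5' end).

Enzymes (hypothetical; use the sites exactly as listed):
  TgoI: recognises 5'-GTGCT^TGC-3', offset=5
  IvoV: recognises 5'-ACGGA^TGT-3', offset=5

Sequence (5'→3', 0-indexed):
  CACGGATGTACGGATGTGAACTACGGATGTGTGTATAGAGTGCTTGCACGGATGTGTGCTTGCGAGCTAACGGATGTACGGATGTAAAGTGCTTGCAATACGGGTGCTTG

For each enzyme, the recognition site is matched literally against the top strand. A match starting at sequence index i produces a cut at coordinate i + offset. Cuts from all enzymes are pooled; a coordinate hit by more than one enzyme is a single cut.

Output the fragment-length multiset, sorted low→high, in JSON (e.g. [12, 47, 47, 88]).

[8,8,8,8,8,11,13,14,15,17]

Per-enzyme occurrences:
  TgoI (GTGCTTGC, off=5): starts [39, 55, 88, 103] → cuts [44, 60, 93, 108]
  IvoV (ACGGATGT, off=5): starts [1, 9, 22, 47, 69, 77] → cuts [6, 14, 27, 52, 74, 82]

All cut coordinates (distinct, sorted): [6, 14, 27, 44, 52, 60, 74, 82, 93, 108]

Fragments:
  6→14: 8 bp
  14→27: 13 bp
  27→44: 17 bp
  44→52: 8 bp
  52→60: 8 bp
  60→74: 14 bp
  74→82: 8 bp
  82→93: 11 bp
  93→108: 15 bp
  108→6 (wrap): 110-108+6 = 8 bp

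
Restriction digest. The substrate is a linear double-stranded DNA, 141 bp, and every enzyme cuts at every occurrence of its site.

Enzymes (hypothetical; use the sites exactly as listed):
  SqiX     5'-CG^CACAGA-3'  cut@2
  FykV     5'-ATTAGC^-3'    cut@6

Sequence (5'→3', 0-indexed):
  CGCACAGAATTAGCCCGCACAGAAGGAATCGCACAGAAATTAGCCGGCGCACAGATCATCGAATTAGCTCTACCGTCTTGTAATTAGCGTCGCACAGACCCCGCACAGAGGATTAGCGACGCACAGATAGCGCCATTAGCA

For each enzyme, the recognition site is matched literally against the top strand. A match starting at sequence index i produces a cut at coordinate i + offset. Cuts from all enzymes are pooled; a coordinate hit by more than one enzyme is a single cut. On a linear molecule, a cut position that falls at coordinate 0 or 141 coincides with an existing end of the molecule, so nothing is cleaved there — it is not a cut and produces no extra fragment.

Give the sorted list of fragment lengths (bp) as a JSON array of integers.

[1,2,3,4,4,5,11,12,13,14,14,19,19,20]

Per-enzyme occurrences:
  SqiX CGCACAGA/2: at [0, 15, 29, 47, 90, 101, 119] ⇒ [2, 17, 31, 49, 92, 103, 121]
  FykV ATTAGC/6: at [8, 38, 62, 82, 111, 134] ⇒ [14, 44, 68, 88, 117, 140]

Pooled cuts: [2, 14, 17, 31, 44, 49, 68, 88, 92, 103, 117, 121, 140]

Fragments:
  [0,2): 2 bp
  [2,14): 12 bp
  [14,17): 3 bp
  [17,31): 14 bp
  [31,44): 13 bp
  [44,49): 5 bp
  [49,68): 19 bp
  [68,88): 20 bp
  [88,92): 4 bp
  [92,103): 11 bp
  [103,117): 14 bp
  [117,121): 4 bp
  [121,140): 19 bp
  [140,141): 1 bp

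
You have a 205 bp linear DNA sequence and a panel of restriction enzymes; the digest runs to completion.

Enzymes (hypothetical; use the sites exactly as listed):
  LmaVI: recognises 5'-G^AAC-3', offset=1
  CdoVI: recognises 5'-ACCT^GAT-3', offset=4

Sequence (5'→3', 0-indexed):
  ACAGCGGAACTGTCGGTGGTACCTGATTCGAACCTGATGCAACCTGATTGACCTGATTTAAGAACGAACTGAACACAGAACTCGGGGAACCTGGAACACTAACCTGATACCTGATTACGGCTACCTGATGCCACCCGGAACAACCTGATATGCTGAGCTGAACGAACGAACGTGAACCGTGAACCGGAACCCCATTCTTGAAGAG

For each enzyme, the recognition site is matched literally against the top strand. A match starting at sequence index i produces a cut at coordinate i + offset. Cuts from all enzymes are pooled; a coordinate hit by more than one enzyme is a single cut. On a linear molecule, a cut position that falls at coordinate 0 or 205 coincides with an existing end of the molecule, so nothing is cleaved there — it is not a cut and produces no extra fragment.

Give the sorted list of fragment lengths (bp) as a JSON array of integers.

[4,4,4,5,5,6,6,6,7,7,7,7,7,8,8,9,9,10,11,12,14,14,17,18]

Site scan:
  LmaVI GAAC/1: at [6, 29, 61, 65, 70, 77, 86, 93, 137, 159, 163, 167, 173, 180, 186] ⇒ [7, 30, 62, 66, 71, 78, 87, 94, 138, 160, 164, 168, 174, 181, 187]
  CdoVI ACCTGAT/4: at [20, 31, 41, 50, 101, 108, 122, 142] ⇒ [24, 35, 45, 54, 105, 112, 126, 146]

Pooled cuts: [7, 24, 30, 35, 45, 54, 62, 66, 71, 78, 87, 94, 105, 112, 126, 138, 146, 160, 164, 168, 174, 181, 187]

Fragments:
  [0,7): 7 bp
  [7,24): 17 bp
  [24,30): 6 bp
  [30,35): 5 bp
  [35,45): 10 bp
  [45,54): 9 bp
  [54,62): 8 bp
  [62,66): 4 bp
  [66,71): 5 bp
  [71,78): 7 bp
  [78,87): 9 bp
  [87,94): 7 bp
  [94,105): 11 bp
  [105,112): 7 bp
  [112,126): 14 bp
  [126,138): 12 bp
  [138,146): 8 bp
  [146,160): 14 bp
  [160,164): 4 bp
  [164,168): 4 bp
  [168,174): 6 bp
  [174,181): 7 bp
  [181,187): 6 bp
  [187,205): 18 bp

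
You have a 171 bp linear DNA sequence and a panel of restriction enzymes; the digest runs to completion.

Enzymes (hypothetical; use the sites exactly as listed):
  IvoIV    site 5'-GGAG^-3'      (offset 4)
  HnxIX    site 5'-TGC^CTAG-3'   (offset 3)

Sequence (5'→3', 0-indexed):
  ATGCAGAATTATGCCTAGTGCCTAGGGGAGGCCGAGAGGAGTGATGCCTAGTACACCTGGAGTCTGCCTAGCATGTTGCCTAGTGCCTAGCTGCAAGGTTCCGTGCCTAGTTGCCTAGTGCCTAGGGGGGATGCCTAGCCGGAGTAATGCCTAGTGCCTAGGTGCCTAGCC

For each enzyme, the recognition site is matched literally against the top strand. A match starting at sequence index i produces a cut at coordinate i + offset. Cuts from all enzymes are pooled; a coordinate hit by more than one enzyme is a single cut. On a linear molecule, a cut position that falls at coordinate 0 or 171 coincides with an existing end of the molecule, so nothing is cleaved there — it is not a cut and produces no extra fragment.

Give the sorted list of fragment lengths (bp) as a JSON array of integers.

[5,6,6,6,7,7,7,7,8,8,9,10,11,12,13,14,15,20]

Per-enzyme occurrences:
  IvoIV GGAG/4: at [26, 37, 58, 140] ⇒ [30, 41, 62, 144]
  HnxIX TGCCTAG/3: at [11, 18, 44, 64, 76, 83, 103, 111, 118, 131, 147, 154, 162] ⇒ [14, 21, 47, 67, 79, 86, 106, 114, 121, 134, 150, 157, 165]

Pooled cuts: [14, 21, 30, 41, 47, 62, 67, 79, 86, 106, 114, 121, 134, 144, 150, 157, 165]

Fragments:
  [0,14): 14 bp
  [14,21): 7 bp
  [21,30): 9 bp
  [30,41): 11 bp
  [41,47): 6 bp
  [47,62): 15 bp
  [62,67): 5 bp
  [67,79): 12 bp
  [79,86): 7 bp
  [86,106): 20 bp
  [106,114): 8 bp
  [114,121): 7 bp
  [121,134): 13 bp
  [134,144): 10 bp
  [144,150): 6 bp
  [150,157): 7 bp
  [157,165): 8 bp
  [165,171): 6 bp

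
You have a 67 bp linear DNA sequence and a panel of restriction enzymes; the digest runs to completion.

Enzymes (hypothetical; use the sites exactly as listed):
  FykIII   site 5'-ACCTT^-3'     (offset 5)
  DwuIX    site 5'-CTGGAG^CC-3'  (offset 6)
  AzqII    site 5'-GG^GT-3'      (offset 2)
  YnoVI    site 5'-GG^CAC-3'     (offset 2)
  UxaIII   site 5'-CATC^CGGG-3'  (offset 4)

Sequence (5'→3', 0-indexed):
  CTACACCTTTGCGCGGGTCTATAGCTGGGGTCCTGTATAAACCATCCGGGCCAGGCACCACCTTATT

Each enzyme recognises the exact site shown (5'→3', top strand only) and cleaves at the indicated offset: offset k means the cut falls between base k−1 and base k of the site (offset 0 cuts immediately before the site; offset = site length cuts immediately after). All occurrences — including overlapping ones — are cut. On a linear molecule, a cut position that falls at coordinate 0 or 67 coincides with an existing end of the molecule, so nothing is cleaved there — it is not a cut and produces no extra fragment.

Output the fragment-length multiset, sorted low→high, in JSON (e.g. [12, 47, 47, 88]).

Scan for sites:
  FykIII (ACCTT, off=5): starts [4, 59] → cuts [9, 64]
  DwuIX (CTGGAGCC, off=6): no sites
  AzqII (GGGT, off=2): starts [14, 27] → cuts [16, 29]
  YnoVI (GGCAC, off=2): starts [53] → cuts [55]
  UxaIII (CATCCGGG, off=4): starts [42] → cuts [46]

Pooled cuts: [9, 16, 29, 46, 55, 64]

Fragment lengths:
  [0,9): 9 bp
  [9,16): 7 bp
  [16,29): 13 bp
  [29,46): 17 bp
  [46,55): 9 bp
  [55,64): 9 bp
  [64,67): 3 bp

[3,7,9,9,9,13,17]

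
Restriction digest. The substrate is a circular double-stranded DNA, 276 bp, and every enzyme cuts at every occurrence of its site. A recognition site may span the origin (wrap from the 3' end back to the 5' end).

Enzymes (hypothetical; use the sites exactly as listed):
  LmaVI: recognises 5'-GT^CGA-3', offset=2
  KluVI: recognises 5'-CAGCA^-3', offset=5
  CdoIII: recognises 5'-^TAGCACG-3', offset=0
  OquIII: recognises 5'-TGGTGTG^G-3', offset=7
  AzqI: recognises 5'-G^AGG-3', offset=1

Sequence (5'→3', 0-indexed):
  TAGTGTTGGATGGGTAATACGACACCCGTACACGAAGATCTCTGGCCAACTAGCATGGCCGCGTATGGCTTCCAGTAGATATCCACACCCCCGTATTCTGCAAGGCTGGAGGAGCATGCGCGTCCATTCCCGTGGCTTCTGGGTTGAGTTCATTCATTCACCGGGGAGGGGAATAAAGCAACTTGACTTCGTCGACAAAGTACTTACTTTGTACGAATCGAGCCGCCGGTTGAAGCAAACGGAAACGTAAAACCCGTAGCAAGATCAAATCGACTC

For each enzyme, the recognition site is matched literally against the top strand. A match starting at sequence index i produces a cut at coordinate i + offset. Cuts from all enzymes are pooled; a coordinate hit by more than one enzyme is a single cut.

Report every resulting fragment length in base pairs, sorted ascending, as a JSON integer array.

Site scan:
  LmaVI (GTCGA, off=2): starts [190] → cuts [192]
  KluVI (CAGCA, off=5): no sites
  CdoIII (TAGCACG, off=0): no sites
  OquIII (TGGTGTGG, off=7): no sites
  AzqI (GAGG, off=1): starts [108, 165] → cuts [109, 166]

Pooled cuts: [109, 166, 192]

Fragments:
  109→166: 57 bp
  166→192: 26 bp
  192→109 (wrap): 276-192+109 = 193 bp

[26,57,193]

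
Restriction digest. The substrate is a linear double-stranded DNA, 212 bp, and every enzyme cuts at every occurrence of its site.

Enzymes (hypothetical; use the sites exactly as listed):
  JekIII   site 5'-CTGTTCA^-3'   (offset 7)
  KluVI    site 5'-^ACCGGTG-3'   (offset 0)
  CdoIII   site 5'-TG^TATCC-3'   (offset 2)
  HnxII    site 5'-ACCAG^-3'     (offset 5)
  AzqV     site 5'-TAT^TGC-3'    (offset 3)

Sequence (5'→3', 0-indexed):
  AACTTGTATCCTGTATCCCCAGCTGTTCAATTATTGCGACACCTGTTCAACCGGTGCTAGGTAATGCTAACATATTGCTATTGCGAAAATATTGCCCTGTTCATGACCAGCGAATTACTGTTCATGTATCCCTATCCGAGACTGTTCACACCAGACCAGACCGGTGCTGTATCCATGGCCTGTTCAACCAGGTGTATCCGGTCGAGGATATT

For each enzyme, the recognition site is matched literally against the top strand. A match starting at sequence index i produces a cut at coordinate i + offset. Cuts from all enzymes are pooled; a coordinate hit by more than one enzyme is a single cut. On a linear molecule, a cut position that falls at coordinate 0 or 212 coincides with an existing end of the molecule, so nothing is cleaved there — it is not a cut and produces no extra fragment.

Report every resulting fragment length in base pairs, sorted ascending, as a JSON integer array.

Site scan:
  JekIII CTGTTCA/7: at [22, 42, 96, 117, 141, 179] ⇒ [29, 49, 103, 124, 148, 186]
  KluVI ACCGGTG/0: at [49, 159] ⇒ [49, 159]
  CdoIII TGTATCC/2: at [4, 11, 124, 167, 192] ⇒ [6, 13, 126, 169, 194]
  HnxII ACCAG/5: at [105, 149, 154, 186] ⇒ [110, 154, 159, 191]
  AzqV TATTGC/3: at [31, 72, 78, 89] ⇒ [34, 75, 81, 92]

All cut coordinates (distinct, sorted): [6, 13, 29, 34, 49, 75, 81, 92, 103, 110, 124, 126, 148, 154, 159, 169, 186, 191, 194]

Fragments:
  [0,6): 6 bp
  [6,13): 7 bp
  [13,29): 16 bp
  [29,34): 5 bp
  [34,49): 15 bp
  [49,75): 26 bp
  [75,81): 6 bp
  [81,92): 11 bp
  [92,103): 11 bp
  [103,110): 7 bp
  [110,124): 14 bp
  [124,126): 2 bp
  [126,148): 22 bp
  [148,154): 6 bp
  [154,159): 5 bp
  [159,169): 10 bp
  [169,186): 17 bp
  [186,191): 5 bp
  [191,194): 3 bp
  [194,212): 18 bp

[2,3,5,5,5,6,6,6,7,7,10,11,11,14,15,16,17,18,22,26]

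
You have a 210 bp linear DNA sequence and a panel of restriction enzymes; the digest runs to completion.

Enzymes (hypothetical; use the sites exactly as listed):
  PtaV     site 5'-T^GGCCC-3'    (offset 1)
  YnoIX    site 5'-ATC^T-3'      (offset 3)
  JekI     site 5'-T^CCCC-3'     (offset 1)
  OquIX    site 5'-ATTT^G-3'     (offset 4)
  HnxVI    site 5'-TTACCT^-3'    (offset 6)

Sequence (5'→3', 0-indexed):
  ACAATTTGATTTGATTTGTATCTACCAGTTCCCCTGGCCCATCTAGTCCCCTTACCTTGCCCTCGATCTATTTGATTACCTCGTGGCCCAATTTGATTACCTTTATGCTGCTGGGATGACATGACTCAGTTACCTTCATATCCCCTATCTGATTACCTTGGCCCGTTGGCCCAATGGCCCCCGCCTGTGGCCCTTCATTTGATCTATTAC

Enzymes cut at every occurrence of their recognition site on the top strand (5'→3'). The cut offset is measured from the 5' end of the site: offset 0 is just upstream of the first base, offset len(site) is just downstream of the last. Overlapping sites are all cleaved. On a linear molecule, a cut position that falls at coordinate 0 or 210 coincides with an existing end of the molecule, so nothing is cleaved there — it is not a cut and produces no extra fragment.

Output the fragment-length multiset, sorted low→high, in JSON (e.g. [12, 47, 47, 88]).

Per-enzyme occurrences:
  PtaV (TGGCCC, off=1): starts [34, 83, 158, 166, 174, 187] → cuts [35, 84, 159, 167, 175, 188]
  YnoIX (ATCT, off=3): starts [19, 40, 65, 146, 201] → cuts [22, 43, 68, 149, 204]
  JekI (TCCCC, off=1): starts [29, 46, 140] → cuts [30, 47, 141]
  OquIX (ATTTG, off=4): starts [3, 8, 13, 69, 90, 196] → cuts [7, 12, 17, 73, 94, 200]
  HnxVI (TTACCT, off=6): starts [51, 75, 96, 129, 152] → cuts [57, 81, 102, 135, 158]

Pooled cuts: [7, 12, 17, 22, 30, 35, 43, 47, 57, 68, 73, 81, 84, 94, 102, 135, 141, 149, 158, 159, 167, 175, 188, 200, 204]

Fragment lengths:
  [0,7): 7 bp
  [7,12): 5 bp
  [12,17): 5 bp
  [17,22): 5 bp
  [22,30): 8 bp
  [30,35): 5 bp
  [35,43): 8 bp
  [43,47): 4 bp
  [47,57): 10 bp
  [57,68): 11 bp
  [68,73): 5 bp
  [73,81): 8 bp
  [81,84): 3 bp
  [84,94): 10 bp
  [94,102): 8 bp
  [102,135): 33 bp
  [135,141): 6 bp
  [141,149): 8 bp
  [149,158): 9 bp
  [158,159): 1 bp
  [159,167): 8 bp
  [167,175): 8 bp
  [175,188): 13 bp
  [188,200): 12 bp
  [200,204): 4 bp
  [204,210): 6 bp

[1,3,4,4,5,5,5,5,5,6,6,7,8,8,8,8,8,8,8,9,10,10,11,12,13,33]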